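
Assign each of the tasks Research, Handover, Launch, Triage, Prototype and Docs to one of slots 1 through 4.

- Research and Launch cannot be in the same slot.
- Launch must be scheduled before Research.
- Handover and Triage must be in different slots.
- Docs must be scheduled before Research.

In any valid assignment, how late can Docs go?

3

Downstream work caps Docs at 3.
Docs at 3 is achievable: Handover=1; Launch=1; Research=4; Prototype=1; Triage=2; Docs=3.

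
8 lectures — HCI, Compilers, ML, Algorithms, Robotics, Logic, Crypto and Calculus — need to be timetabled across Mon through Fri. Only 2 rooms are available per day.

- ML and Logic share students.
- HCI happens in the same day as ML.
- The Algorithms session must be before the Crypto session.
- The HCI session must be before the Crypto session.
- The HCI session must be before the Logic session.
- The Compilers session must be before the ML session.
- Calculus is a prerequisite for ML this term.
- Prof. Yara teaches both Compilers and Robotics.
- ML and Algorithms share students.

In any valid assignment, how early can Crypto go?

Precedence pushes Crypto to at least Wed.
Crypto at Thu is achievable: Calculus -> Mon; Crypto -> Thu; Robotics -> Thu; ML -> Tue; Compilers -> Mon; Algorithms -> Wed; HCI -> Tue; Logic -> Wed.
Nothing earlier works — the conflict and capacity constraints rule out every day before Thu.

Thu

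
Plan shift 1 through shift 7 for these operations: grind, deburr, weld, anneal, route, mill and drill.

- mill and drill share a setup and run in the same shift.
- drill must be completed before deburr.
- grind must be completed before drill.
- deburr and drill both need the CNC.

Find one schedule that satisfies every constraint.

mill -> shift 2; route -> shift 1; anneal -> shift 1; grind -> shift 1; drill -> shift 2; deburr -> shift 3; weld -> shift 1

Checking: grind(shift 1) before drill(shift 2); drill(shift 2) before deburr(shift 3); deburr(shift 3) != drill(shift 2); mill = drill = shift 2.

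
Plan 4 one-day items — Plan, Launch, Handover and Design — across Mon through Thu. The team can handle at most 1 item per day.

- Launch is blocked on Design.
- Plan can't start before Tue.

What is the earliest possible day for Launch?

Tue

Precedence pushes Launch to at least Tue.
Launch at Tue is achievable: Plan=Wed; Handover=Thu; Design=Mon; Launch=Tue.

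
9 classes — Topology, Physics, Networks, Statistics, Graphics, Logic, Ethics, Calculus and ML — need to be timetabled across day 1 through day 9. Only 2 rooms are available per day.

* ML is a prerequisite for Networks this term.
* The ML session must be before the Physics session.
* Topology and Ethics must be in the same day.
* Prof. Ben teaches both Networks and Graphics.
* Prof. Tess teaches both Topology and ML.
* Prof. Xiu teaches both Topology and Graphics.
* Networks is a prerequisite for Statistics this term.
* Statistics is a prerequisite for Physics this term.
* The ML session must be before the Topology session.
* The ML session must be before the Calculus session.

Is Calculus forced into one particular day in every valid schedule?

No

Calculus can be day 2 (e.g. Networks=day 2; Calculus=day 2; ML=day 1; Logic=day 3; Statistics=day 3; Graphics=day 1; Ethics=day 5; Topology=day 5; Physics=day 4) or day 3 (e.g. Networks=day 2, Graphics=day 1, Logic=day 2, ML=day 1, Topology=day 5, Statistics=day 3, Physics=day 4, Ethics=day 5, Calculus=day 3).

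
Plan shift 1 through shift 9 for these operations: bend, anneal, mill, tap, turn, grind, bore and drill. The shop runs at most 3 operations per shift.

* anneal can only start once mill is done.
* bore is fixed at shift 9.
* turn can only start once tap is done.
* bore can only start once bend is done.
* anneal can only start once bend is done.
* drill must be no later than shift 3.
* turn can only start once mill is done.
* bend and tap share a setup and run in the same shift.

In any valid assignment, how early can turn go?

Precedence pushes turn to at least shift 2.
turn at shift 2 is achievable: tap=shift 1; mill=shift 1; anneal=shift 2; bore=shift 9; drill=shift 2; turn=shift 2; grind=shift 3; bend=shift 1.

shift 2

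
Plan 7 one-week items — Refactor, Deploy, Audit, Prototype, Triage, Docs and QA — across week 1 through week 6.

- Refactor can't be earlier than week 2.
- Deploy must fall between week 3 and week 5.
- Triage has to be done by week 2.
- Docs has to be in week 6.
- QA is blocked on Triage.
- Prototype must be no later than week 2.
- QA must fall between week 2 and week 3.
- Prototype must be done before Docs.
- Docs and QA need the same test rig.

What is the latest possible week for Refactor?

week 6

Refactor is available from week 2.
Refactor at week 6 is achievable: Docs in week 6, Deploy in week 3, Prototype in week 1, Audit in week 1, Refactor in week 6, QA in week 2, Triage in week 1.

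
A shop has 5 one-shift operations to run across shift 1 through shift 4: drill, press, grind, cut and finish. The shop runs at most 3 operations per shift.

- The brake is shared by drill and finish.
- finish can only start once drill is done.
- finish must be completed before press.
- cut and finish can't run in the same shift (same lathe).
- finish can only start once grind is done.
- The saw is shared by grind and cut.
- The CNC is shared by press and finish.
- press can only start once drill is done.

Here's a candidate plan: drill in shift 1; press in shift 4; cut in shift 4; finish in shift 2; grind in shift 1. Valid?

finish must be completed before press — holds.
cut and finish can't run in the same shift (same lathe) — holds.
The shop runs at most 3 operations per shift — holds.
finish can only start once grind is done — holds.
press can only start once drill is done — holds.
The brake is shared by drill and finish — holds.
The saw is shared by grind and cut — holds.
finish can only start once drill is done — holds.
The CNC is shared by press and finish — holds.

Yes, all constraints hold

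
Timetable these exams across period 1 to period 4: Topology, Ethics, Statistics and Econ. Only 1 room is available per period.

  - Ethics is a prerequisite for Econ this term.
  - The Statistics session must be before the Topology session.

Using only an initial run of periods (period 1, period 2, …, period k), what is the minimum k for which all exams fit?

4

The precedence chain requires at least 2 distinct periods.
With at most 1 per period and 4 exams, at least 4 periods are needed.
4 works (last occupied period: period 4): for example Ethics -> period 3; Topology -> period 2; Statistics -> period 1; Econ -> period 4.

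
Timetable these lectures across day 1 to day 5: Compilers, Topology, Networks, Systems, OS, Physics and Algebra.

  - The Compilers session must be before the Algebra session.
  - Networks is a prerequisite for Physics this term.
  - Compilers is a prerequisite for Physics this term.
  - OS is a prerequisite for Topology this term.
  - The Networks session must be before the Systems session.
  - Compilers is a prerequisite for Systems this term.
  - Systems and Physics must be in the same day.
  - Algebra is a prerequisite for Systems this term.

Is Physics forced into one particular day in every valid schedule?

No

Physics can be day 3 (e.g. Algebra in day 2; Networks in day 1; OS in day 1; Physics in day 3; Compilers in day 1; Systems in day 3; Topology in day 2) or day 4 (e.g. Algebra in day 2, Physics in day 4, Networks in day 1, Systems in day 4, OS in day 1, Topology in day 2, Compilers in day 1).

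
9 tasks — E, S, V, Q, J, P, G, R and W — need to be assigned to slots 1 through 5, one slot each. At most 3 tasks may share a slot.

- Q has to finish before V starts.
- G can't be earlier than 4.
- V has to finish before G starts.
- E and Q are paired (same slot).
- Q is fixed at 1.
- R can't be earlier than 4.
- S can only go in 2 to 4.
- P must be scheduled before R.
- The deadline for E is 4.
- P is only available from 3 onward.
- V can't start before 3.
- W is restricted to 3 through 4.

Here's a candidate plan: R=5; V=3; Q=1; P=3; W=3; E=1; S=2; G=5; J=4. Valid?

Yes

W is restricted to 3 through 4 — holds.
R can't be earlier than 4 — holds.
Q is fixed at 1 — holds.
V can't start before 3 — holds.
P is only available from 3 onward — holds.
E and Q are paired (same slot) — holds.
The deadline for E is 4 — holds.
P must be scheduled before R — holds.
V has to finish before G starts — holds.
S can only go in 2 to 4 — holds.
Q has to finish before V starts — holds.
G can't be earlier than 4 — holds.
At most 3 tasks may share a slot — holds.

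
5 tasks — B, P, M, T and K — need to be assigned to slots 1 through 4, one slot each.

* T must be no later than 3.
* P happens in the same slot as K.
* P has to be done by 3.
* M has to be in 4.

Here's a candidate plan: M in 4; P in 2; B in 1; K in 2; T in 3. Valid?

M has to be in 4 — holds.
P has to be done by 3 — holds.
T must be no later than 3 — holds.
P happens in the same slot as K — holds.

Yes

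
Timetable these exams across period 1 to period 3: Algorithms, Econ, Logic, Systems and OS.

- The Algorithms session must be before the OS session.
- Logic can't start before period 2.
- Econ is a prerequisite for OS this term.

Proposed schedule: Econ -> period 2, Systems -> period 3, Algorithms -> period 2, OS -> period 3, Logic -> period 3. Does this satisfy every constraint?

The Algorithms session must be before the OS session — holds.
Econ is a prerequisite for OS this term — holds.
Logic can't start before period 2 — holds.

Valid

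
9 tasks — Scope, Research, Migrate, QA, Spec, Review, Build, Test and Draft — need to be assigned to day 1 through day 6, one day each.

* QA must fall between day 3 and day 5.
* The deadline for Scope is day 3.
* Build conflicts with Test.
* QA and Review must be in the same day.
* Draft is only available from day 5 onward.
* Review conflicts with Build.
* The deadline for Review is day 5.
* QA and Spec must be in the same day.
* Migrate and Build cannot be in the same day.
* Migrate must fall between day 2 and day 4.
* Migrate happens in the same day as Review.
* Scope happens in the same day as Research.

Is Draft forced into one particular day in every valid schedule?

Draft can be day 5 (e.g. Draft -> day 5; QA -> day 3; Build -> day 1; Research -> day 1; Test -> day 2; Scope -> day 1; Spec -> day 3; Migrate -> day 3; Review -> day 3) or day 6 (e.g. Review in day 3, Spec in day 3, Migrate in day 3, Scope in day 1, Test in day 2, QA in day 3, Draft in day 6, Build in day 1, Research in day 1).

No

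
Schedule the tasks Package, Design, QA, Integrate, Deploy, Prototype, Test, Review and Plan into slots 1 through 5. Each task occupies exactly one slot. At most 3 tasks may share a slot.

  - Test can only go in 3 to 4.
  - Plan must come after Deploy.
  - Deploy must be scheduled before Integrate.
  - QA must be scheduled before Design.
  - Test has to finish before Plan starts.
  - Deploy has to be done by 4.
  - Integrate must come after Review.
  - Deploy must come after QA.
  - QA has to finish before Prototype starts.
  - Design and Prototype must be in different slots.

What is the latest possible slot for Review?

4

Downstream work caps Review at 4.
Review at 4 is achievable: Review=4; Integrate=5; Package=1; Prototype=3; Plan=4; Test=3; Deploy=2; QA=1; Design=2.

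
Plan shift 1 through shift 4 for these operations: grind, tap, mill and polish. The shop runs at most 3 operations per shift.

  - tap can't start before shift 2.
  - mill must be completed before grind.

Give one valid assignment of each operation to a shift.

tap in shift 2; grind in shift 2; mill in shift 1; polish in shift 1

Checking: mill(shift 1) before grind(shift 2); tap=shift 2 in [shift 2,shift 4]; max 2 per shift (cap 3).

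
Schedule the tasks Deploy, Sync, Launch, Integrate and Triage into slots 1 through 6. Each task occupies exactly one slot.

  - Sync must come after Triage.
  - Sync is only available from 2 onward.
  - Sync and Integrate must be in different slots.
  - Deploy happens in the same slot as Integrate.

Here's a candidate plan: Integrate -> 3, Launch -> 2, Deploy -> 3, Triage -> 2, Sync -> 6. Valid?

Yes, all constraints hold

Sync must come after Triage — holds.
Sync and Integrate must be in different slots — holds.
Sync is only available from 2 onward — holds.
Deploy happens in the same slot as Integrate — holds.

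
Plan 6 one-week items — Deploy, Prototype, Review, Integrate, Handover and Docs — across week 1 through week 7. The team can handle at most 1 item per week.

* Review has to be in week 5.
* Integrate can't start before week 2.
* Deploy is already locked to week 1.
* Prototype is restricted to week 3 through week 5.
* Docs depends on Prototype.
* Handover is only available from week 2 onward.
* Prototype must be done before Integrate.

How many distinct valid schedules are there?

Splitting on Prototype: it can be week 3 (12), week 4 (4). Listing each branch's schedules as (Deploy, Review, Integrate, Handover, Docs) by week number:
Prototype=week 3: (1,5,4,2,6) (1,5,4,2,7) (1,5,4,6,7) (1,5,4,7,6) (1,5,6,2,4) (1,5,6,2,7) (1,5,6,4,7) (1,5,6,7,4) (1,5,7,2,4) (1,5,7,2,6) (1,5,7,4,6) (1,5,7,6,4) — 12.
Prototype=week 4: (1,5,6,2,7) (1,5,6,3,7) (1,5,7,2,6) (1,5,7,3,6) — 4.
Summing: 12 + 4 = 16.

16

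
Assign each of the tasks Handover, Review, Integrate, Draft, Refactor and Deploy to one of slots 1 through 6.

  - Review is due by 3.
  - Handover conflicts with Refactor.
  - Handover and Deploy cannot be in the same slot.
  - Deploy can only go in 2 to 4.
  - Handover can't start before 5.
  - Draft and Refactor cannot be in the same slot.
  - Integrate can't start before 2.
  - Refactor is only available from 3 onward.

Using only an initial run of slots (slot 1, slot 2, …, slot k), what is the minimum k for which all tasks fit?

5 slots

Handover can't be placed before 5, so the schedule must run through at least slot 5.
5 works (last occupied slot: 5): for example Refactor in 3; Integrate in 2; Handover in 5; Deploy in 2; Draft in 1; Review in 1.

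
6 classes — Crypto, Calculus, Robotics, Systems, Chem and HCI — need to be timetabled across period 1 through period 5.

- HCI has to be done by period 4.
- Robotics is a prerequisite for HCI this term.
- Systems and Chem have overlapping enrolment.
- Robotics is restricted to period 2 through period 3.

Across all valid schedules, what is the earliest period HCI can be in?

Precedence pushes HCI to at least period 3; HCI's own window allows nothing later than period 4.
HCI at period 3 is achievable: Robotics=period 2, HCI=period 3, Calculus=period 1, Chem=period 2, Crypto=period 1, Systems=period 1.

period 3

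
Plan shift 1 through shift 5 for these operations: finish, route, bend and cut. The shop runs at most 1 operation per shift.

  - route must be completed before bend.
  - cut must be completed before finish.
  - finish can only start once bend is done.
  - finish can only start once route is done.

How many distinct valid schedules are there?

Splitting on finish: it can be shift 4 (3), shift 5 (12). Listing each branch's schedules as (route, bend, cut) by shift number:
finish=shift 4: (1,2,3) (1,3,2) (2,3,1) — 3.
finish=shift 5: (1,2,3) (1,2,4) (1,3,2) (1,3,4) (1,4,2) (1,4,3) (2,3,1) (2,3,4) (2,4,1) (2,4,3) (3,4,1) (3,4,2) — 12.
Summing: 3 + 12 = 15.

15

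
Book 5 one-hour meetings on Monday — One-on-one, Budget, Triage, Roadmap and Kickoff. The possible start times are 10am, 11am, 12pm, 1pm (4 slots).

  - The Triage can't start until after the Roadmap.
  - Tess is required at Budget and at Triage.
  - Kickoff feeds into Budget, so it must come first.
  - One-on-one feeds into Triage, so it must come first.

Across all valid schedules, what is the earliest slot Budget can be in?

11am

Precedence pushes Budget to at least 11am.
Budget at 11am is achievable: Budget=11am; Triage=12pm; Roadmap=10am; One-on-one=10am; Kickoff=10am.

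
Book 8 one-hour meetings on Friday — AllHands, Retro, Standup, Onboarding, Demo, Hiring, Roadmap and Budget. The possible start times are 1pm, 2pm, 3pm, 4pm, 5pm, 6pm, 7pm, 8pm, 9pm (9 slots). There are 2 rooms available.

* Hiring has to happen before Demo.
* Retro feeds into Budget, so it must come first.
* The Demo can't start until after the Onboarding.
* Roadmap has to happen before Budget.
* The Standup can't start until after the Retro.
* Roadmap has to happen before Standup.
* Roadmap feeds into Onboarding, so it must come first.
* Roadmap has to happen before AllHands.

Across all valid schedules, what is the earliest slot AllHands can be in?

2pm

Precedence pushes AllHands to at least 2pm.
AllHands at 2pm is achievable: AllHands in 2pm; Retro in 1pm; Budget in 4pm; Roadmap in 1pm; Standup in 2pm; Onboarding in 3pm; Demo in 4pm; Hiring in 3pm.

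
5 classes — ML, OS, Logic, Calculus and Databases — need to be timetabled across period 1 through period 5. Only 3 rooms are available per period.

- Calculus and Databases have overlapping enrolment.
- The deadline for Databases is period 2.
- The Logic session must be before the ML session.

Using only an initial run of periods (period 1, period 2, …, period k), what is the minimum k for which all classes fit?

The precedence chain requires at least 2 distinct periods.
With at most 3 per period and 5 classes, at least 2 periods are needed.
2 works (last occupied period: period 2): for example OS in period 1; Logic in period 1; Calculus in period 1; Databases in period 2; ML in period 2.

2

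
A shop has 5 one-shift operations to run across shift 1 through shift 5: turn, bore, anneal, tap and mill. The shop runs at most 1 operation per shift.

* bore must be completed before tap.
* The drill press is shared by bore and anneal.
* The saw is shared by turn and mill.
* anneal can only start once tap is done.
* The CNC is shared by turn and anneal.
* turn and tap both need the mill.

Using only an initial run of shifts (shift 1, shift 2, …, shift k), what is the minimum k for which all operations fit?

5 shifts

The precedence chain requires at least 3 distinct shifts.
With at most 1 per shift and 5 operations, at least 5 shifts are needed.
5 works (last occupied shift: shift 5): for example turn -> shift 4, mill -> shift 5, tap -> shift 2, bore -> shift 1, anneal -> shift 3.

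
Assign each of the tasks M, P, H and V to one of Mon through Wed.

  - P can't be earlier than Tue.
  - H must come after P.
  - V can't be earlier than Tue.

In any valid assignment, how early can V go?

Tue

V is available from Tue.
V at Tue is achievable: M -> Mon, V -> Tue, H -> Wed, P -> Tue.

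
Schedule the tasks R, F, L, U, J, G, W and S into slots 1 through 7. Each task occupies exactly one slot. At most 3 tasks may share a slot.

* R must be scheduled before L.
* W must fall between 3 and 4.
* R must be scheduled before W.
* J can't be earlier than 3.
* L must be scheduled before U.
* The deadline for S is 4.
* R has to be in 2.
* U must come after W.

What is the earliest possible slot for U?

Precedence pushes U to at least 4.
U at 4 is achievable: J in 3, F in 1, G in 1, S in 1, W in 3, U in 4, L in 3, R in 2.

4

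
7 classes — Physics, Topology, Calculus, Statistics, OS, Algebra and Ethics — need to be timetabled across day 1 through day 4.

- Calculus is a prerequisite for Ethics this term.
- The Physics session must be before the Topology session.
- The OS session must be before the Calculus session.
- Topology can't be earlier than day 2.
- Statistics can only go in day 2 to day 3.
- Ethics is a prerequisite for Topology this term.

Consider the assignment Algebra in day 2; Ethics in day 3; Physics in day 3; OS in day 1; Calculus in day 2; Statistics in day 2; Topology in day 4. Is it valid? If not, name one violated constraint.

Valid

The Physics session must be before the Topology session — holds.
Topology can't be earlier than day 2 — holds.
Statistics can only go in day 2 to day 3 — holds.
The OS session must be before the Calculus session — holds.
Calculus is a prerequisite for Ethics this term — holds.
Ethics is a prerequisite for Topology this term — holds.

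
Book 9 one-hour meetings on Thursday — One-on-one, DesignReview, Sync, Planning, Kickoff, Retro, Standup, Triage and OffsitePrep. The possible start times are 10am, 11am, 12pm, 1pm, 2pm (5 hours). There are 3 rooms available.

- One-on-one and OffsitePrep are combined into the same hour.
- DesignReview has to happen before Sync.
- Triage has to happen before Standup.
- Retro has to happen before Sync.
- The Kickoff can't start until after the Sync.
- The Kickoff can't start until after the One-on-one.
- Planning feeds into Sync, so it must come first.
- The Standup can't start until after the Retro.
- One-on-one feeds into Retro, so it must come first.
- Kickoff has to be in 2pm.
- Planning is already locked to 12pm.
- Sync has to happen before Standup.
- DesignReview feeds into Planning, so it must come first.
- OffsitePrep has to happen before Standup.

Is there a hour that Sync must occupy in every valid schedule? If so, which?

Planning is fixed at 12pm and must come before Sync, so Sync is at least 1pm.
Kickoff is fixed at 2pm and must come after Sync, so Sync is at most 1pm.
So Sync must be 1pm.

1pm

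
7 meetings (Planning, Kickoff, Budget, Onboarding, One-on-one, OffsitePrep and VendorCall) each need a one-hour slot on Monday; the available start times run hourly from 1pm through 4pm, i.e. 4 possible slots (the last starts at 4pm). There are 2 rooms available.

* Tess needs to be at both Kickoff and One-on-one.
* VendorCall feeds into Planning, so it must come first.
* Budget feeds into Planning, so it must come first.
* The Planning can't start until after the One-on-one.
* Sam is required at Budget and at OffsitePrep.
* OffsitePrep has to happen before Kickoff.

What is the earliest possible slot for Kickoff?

Precedence pushes Kickoff to at least 2pm.
Kickoff at 2pm is achievable: OffsitePrep -> 1pm; Budget -> 2pm; One-on-one -> 1pm; Kickoff -> 2pm; VendorCall -> 3pm; Planning -> 4pm; Onboarding -> 3pm.

2pm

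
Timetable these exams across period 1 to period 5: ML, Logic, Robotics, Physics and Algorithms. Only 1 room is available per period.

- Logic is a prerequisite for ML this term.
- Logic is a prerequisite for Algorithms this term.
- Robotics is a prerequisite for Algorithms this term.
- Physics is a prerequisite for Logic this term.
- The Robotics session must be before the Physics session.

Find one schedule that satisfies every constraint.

Physics in period 2, Logic in period 3, Robotics in period 1, Algorithms in period 4, ML in period 5

Checking: Logic(period 3) before ML(period 5); Robotics(period 1) before Algorithms(period 4); Robotics(period 1) before Physics(period 2); Logic(period 3) before Algorithms(period 4); Physics(period 2) before Logic(period 3); max 1 per period (cap 1).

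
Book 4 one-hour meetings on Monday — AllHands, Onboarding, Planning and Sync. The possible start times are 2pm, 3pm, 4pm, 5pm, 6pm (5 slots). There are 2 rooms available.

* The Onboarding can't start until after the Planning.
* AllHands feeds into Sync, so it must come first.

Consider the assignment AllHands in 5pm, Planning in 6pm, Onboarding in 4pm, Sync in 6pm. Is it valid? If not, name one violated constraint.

There are 2 rooms available — holds.
The Onboarding can't start until after the Planning — violated.
AllHands feeds into Sync, so it must come first — holds.

No — it violates: The Onboarding can't start until after the Planning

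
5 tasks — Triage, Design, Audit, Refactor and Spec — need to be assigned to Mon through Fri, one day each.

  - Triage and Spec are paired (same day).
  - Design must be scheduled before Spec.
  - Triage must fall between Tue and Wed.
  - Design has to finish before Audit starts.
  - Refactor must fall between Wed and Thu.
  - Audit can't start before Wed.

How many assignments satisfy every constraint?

Splitting on Triage: it can be Tue (6), Wed (12). Listing each branch's schedules as (Design, Audit, Refactor, Spec):
Triage=Tue: (Mon,Wed,Wed,Tue) (Mon,Wed,Thu,Tue) (Mon,Thu,Wed,Tue) (Mon,Thu,Thu,Tue) (Mon,Fri,Wed,Tue) (Mon,Fri,Thu,Tue) — 6.
Triage=Wed: (Mon,Wed,Wed,Wed) (Mon,Wed,Thu,Wed) (Mon,Thu,Wed,Wed) (Mon,Thu,Thu,Wed) (Mon,Fri,Wed,Wed) (Mon,Fri,Thu,Wed) (Tue,Wed,Wed,Wed) (Tue,Wed,Thu,Wed) (Tue,Thu,Wed,Wed) (Tue,Thu,Thu,Wed) (Tue,Fri,Wed,Wed) (Tue,Fri,Thu,Wed) — 12.
Summing: 6 + 12 = 18.

18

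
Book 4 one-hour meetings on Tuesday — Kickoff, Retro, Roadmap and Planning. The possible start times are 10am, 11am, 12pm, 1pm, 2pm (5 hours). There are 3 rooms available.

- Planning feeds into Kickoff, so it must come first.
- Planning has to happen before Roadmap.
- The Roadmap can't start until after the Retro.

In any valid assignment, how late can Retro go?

Downstream work caps Retro at 1pm.
Retro at 1pm is achievable: Planning in 10am, Roadmap in 2pm, Retro in 1pm, Kickoff in 11am.

1pm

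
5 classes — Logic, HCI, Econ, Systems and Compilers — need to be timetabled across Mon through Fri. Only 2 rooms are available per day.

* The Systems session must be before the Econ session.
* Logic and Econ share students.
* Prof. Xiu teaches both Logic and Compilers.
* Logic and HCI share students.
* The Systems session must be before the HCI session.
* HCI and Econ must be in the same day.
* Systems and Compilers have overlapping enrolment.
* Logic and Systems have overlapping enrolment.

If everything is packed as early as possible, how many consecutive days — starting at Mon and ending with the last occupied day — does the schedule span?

4 days

The precedence chain requires at least 2 distinct days.
With at most 2 per day and 5 classes, at least 3 days are needed.
Could 3 days be enough, i.e. nothing placed later than Wed? First, Econ must come after Systems (at Mon or later) → {Tue, Wed}; Systems must come before Econ (at Wed or earlier) → {Mon, Tue}; HCI must come after Systems (at Mon or later) → {Tue, Wed}. HCI could then only be at {Tue, Wed}; try each:
- suppose HCI is at Tue; Systems must come before HCI (at Tue or earlier) → {Mon}; Econ must be in the same day as HCI (in {Tue}) → {Tue}; Logic can't share with Systems (Mon) → {Tue, Wed}; Compilers can't share with Systems (Mon) → {Tue, Wed}; Logic can't share with HCI (Tue) → {Wed}; Compilers can't use Tue, already full with HCI and Econ (limit 2) → {Wed}; Compilers can't share with Logic (Wed) → nothing is left.
- suppose HCI is at Wed; Econ must be in the same day as HCI (in {Wed}) → {Wed}; Logic can't share with HCI (Wed) → {Mon, Tue}; Compilers can't use Wed, already full with HCI and Econ (limit 2) → {Mon, Tue}; Logic, Systems and Compilers must all be in different days (Logic/Systems can't share; Logic/Compilers can't share; Systems/Compilers can't share), but they are limited to Logic in {Mon, Tue}, Systems in {Mon, Tue}, Compilers in {Mon, Tue} — together just 2 days: 3 classes can't fit in 2 distinct days.
Every option fails, so 3 days is not enough.
4 works (last occupied day: Thu): for example Systems=Mon, Logic=Wed, Compilers=Thu, Econ=Tue, HCI=Tue.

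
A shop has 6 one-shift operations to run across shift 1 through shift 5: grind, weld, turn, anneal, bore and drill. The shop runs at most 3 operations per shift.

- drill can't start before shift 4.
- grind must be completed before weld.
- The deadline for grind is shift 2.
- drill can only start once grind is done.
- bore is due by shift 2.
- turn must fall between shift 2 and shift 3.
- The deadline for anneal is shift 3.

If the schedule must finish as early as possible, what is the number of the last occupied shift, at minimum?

4

The precedence chain requires at least 2 distinct shifts.
With at most 3 per shift and 6 operations, at least 2 shifts are needed.
drill can't be placed before shift 4, so the schedule must run through at least shift 4.
4 works (last occupied shift: shift 4): for example grind -> shift 1; weld -> shift 2; drill -> shift 4; anneal -> shift 1; turn -> shift 2; bore -> shift 1.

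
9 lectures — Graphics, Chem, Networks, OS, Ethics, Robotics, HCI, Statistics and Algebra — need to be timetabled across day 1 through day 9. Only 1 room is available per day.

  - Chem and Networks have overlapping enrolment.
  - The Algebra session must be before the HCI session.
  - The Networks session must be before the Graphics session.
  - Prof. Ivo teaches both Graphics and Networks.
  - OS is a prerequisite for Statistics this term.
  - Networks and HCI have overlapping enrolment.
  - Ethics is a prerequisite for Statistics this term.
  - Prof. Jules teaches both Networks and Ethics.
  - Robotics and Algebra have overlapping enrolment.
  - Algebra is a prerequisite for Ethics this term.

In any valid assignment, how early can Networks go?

day 1

Downstream work caps Networks at day 8.
Networks at day 1 is achievable: Algebra -> day 2; HCI -> day 7; Robotics -> day 9; OS -> day 4; Chem -> day 8; Ethics -> day 3; Graphics -> day 6; Networks -> day 1; Statistics -> day 5.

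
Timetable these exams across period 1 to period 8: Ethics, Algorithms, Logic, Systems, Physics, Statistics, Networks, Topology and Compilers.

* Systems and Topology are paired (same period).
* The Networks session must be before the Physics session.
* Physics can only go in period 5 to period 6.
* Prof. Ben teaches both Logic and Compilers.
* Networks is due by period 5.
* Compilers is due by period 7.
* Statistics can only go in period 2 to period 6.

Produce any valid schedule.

Networks=period 1, Logic=period 2, Compilers=period 1, Ethics=period 1, Algorithms=period 1, Topology=period 1, Physics=period 5, Systems=period 1, Statistics=period 2

Checking: Networks(period 1) before Physics(period 5); Logic(period 2) != Compilers(period 1); Systems = Topology = period 1; Statistics=period 2 in [period 2,period 6]; Compilers=period 1 in [period 1,period 7]; Physics=period 5 in [period 5,period 6]; Networks=period 1 in [period 1,period 5].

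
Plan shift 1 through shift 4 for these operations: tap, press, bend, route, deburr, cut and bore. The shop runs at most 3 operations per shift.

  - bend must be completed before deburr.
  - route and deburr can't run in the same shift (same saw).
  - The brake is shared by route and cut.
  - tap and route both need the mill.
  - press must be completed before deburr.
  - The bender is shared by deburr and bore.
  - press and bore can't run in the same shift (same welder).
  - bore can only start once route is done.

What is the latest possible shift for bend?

shift 3

Downstream work caps bend at shift 3.
bend at shift 3 is achievable: press=shift 1, tap=shift 2, bore=shift 2, route=shift 1, deburr=shift 4, cut=shift 2, bend=shift 3.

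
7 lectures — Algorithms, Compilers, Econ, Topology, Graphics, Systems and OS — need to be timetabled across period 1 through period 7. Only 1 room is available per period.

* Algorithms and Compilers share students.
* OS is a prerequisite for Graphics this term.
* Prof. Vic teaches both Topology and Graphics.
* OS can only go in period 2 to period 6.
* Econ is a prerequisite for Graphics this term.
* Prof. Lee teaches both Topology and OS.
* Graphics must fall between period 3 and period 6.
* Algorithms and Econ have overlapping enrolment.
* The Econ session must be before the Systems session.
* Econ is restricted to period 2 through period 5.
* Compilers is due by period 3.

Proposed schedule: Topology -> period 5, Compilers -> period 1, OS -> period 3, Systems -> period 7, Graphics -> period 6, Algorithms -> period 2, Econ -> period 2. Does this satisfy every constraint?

Econ is a prerequisite for Graphics this term — holds.
Compilers is due by period 3 — holds.
OS is a prerequisite for Graphics this term — holds.
OS can only go in period 2 to period 6 — holds.
Algorithms and Compilers share students — holds.
The Econ session must be before the Systems session — holds.
Only 1 room is available per period — violated.
Algorithms and Econ have overlapping enrolment — violated.
Prof. Lee teaches both Topology and OS — holds.
Prof. Vic teaches both Topology and Graphics — holds.
Graphics must fall between period 3 and period 6 — holds.
Econ is restricted to period 2 through period 5 — holds.

No. Algorithms and Econ have overlapping enrolment is not satisfied.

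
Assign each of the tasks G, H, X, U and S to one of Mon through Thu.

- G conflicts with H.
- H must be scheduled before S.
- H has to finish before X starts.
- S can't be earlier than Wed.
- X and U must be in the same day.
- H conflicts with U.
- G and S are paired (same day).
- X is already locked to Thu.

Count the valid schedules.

5

Splitting on G: it can be Wed (2), Thu (3). Listing each branch's schedules as (H, X, U, S):
G=Wed: (Mon,Thu,Thu,Wed) (Tue,Thu,Thu,Wed) — 2.
G=Thu: (Mon,Thu,Thu,Thu) (Tue,Thu,Thu,Thu) (Wed,Thu,Thu,Thu) — 3.
Summing: 2 + 3 = 5.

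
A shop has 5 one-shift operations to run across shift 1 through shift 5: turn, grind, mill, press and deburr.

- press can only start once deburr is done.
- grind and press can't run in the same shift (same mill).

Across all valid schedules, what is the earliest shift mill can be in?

mill at shift 1 is achievable: mill -> shift 1, grind -> shift 1, deburr -> shift 1, turn -> shift 1, press -> shift 2.

shift 1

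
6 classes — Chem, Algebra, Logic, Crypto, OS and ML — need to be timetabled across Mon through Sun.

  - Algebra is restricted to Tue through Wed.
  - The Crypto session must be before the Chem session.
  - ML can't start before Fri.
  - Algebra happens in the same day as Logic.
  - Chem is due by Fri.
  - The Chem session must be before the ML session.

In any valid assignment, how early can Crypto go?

Mon

Downstream work caps Crypto at Thu.
Crypto at Mon is achievable: Algebra in Tue; Crypto in Mon; Logic in Tue; ML in Fri; Chem in Tue; OS in Mon.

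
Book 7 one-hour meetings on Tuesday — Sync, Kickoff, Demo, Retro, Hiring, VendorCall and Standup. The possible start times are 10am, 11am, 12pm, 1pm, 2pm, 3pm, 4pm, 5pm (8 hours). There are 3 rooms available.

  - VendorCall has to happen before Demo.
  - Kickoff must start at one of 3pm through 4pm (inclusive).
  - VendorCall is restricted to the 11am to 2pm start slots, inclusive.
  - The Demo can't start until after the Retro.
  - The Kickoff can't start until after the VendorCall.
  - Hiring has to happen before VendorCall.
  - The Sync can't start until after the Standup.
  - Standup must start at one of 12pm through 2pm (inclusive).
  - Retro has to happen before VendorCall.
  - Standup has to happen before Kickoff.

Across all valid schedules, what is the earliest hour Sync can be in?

Precedence pushes Sync to at least 1pm.
Sync at 1pm is achievable: Standup=12pm; Hiring=10am; Sync=1pm; Demo=12pm; Retro=10am; VendorCall=11am; Kickoff=3pm.

1pm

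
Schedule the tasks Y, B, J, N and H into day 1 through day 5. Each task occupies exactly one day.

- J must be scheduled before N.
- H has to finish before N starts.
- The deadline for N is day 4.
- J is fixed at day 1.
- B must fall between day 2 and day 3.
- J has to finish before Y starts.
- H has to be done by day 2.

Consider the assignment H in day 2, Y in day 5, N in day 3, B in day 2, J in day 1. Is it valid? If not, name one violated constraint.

J must be scheduled before N — holds.
J is fixed at day 1 — holds.
B must fall between day 2 and day 3 — holds.
The deadline for N is day 4 — holds.
H has to finish before N starts — holds.
J has to finish before Y starts — holds.
H has to be done by day 2 — holds.

Valid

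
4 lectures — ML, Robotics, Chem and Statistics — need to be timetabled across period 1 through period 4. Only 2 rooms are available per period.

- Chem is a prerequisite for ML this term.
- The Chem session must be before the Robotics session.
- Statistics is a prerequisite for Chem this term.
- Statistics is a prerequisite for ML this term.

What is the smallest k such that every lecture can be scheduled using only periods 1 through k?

3

The precedence chain requires at least 3 distinct periods.
With at most 2 per period and 4 lectures, at least 2 periods are needed.
3 works (last occupied period: period 3): for example Statistics -> period 1; Robotics -> period 3; ML -> period 3; Chem -> period 2.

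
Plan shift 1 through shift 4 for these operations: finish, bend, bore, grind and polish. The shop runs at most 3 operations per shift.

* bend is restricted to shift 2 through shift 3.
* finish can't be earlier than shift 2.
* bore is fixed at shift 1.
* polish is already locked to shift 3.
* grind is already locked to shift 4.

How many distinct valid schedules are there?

6

Splitting on finish: it can be shift 2 (2), shift 3 (2), shift 4 (2). Listing each branch's schedules as (bend, bore, grind, polish) by shift number:
finish=shift 2: (2,1,4,3) (3,1,4,3) — 2.
finish=shift 3: (2,1,4,3) (3,1,4,3) — 2.
finish=shift 4: (2,1,4,3) (3,1,4,3) — 2.
Summing: 2 + 2 + 2 = 6.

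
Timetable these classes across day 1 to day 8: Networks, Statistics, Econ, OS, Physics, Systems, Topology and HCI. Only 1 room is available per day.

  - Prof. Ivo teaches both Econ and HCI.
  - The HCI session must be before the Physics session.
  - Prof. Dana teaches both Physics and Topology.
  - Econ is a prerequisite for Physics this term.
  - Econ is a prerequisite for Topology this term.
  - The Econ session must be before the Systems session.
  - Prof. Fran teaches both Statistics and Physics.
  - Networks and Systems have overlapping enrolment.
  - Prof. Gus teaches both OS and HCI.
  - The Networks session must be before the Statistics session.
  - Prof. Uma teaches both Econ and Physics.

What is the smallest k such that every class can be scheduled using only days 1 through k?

8 days

The precedence chain requires at least 2 distinct days.
With at most 1 per day and 8 classes, at least 8 days are needed.
8 works (last occupied day: day 8): for example Systems=day 6; OS=day 8; Topology=day 7; Econ=day 1; Statistics=day 5; Physics=day 3; HCI=day 2; Networks=day 4.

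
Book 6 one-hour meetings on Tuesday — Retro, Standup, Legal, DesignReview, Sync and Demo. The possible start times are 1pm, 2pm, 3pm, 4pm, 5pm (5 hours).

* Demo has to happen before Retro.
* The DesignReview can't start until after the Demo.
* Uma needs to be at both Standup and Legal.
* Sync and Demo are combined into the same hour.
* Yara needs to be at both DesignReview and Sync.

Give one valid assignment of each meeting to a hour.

Demo in 1pm, Legal in 2pm, DesignReview in 2pm, Retro in 2pm, Sync in 1pm, Standup in 1pm

Checking: Demo(1pm) before Retro(2pm); Demo(1pm) before DesignReview(2pm); Standup(1pm) != Legal(2pm); DesignReview(2pm) != Sync(1pm); Sync = Demo = 1pm.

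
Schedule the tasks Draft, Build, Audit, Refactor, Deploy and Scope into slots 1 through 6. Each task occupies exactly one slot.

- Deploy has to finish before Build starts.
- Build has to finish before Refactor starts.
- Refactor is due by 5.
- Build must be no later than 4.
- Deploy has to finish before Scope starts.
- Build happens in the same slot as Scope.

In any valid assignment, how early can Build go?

2

Precedence pushes Build to at least 2; Build's own window allows nothing later than 4.
Build at 2 is achievable: Build -> 2; Audit -> 1; Draft -> 1; Refactor -> 3; Deploy -> 1; Scope -> 2.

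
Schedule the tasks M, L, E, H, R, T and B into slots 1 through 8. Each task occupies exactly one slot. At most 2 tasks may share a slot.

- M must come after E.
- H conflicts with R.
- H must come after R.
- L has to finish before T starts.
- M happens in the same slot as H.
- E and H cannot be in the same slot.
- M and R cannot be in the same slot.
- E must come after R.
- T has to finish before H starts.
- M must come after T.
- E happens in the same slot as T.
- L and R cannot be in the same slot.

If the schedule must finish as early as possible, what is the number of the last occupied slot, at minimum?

slot 4

The precedence chain requires at least 3 distinct slots.
With at most 2 per slot and 7 tasks, at least 4 slots are needed.
4 works (last occupied slot: 4): for example T -> 3; M -> 4; E -> 3; R -> 1; L -> 2; B -> 1; H -> 4.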